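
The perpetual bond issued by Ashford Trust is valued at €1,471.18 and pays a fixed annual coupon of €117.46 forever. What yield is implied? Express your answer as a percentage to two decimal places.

7.98%

P = C/r ⇒ r = C/P = €117.46/€1,471.18 = 0.079841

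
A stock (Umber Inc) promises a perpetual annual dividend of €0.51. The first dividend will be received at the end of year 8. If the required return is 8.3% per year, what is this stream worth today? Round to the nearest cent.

€3.52

Value at end of year 7: C / r = €0.51 / 0.083 = €6.1446
Discount to today: PV = €6.1446 / (1 + 0.083)^7 = €6.1446 / 1.747428 = €3.52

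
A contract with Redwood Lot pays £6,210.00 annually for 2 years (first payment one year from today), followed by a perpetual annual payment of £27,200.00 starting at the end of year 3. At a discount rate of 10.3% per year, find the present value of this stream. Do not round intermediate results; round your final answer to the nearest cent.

PV of 2-year annuity: £6,210.00 × [1 − (1+0.103)^−2] / 0.103 = 10734.45125
Perpetuity value at year 2: £27,200.00 / 0.103 = 264077.66990
PV of perpetuity: 264077.66990 / (1+0.103)^2 = 217060.42772
Total PV = 10734.45125 + 217060.42772 = 227794.87897

£227794.88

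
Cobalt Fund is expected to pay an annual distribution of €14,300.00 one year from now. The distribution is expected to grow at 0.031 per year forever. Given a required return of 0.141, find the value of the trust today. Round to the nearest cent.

Growing perpetuity: P = D₁ / (r − g) = €14,300.0000 / (0.141 − 0.031) = €130,000.00

€130000.00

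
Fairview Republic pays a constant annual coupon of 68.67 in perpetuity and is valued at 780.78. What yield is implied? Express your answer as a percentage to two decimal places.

P = C/r ⇒ r = C/P = 68.67/780.78 = 0.087951

8.80%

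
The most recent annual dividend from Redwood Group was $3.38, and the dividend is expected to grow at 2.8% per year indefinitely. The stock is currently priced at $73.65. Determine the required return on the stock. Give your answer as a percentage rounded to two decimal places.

7.52%

D₁ = $3.38 × 1.028 = $3.4746
P = D₁/(r − g) ⇒ r = D₁/P + g = $3.4746/$73.65 + 0.028 = 0.047178 + 0.028 = 0.075178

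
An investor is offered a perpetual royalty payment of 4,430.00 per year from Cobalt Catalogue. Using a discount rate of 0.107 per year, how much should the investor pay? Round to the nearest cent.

Level perpetuity: PV = C / r = 4,430.00 / 0.107 = 41,401.87

41401.87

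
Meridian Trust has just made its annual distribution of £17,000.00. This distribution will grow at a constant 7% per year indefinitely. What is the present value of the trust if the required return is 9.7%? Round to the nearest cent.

£673703.70

D₁ = D₀ × (1 + g) = £17,000.00 × 1.07 = £18,190.0000
Growing perpetuity: P = D₁ / (r − g) = £18,190.0000 / (0.097 − 0.07) = £673,703.70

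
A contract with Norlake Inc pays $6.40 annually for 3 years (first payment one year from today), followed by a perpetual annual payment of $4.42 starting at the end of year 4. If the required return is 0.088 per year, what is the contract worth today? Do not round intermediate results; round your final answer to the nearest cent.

PV of 3-year annuity: $6.40 × [1 − (1+0.088)^−3] / 0.088 = 16.25821
Perpetuity value at year 3: $4.42 / 0.088 = 50.22727
PV of perpetuity: 50.22727 / (1+0.088)^3 = 38.99895
Total PV = 16.25821 + 38.99895 = 55.25715

$55.26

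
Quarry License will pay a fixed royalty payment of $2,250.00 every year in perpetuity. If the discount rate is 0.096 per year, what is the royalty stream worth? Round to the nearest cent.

$23437.50

Level perpetuity: PV = C / r = $2,250.00 / 0.096 = $23,437.50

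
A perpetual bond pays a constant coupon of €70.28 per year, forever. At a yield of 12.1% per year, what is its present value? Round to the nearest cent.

€580.83

Level perpetuity: PV = C / r = €70.28 / 0.121 = €580.83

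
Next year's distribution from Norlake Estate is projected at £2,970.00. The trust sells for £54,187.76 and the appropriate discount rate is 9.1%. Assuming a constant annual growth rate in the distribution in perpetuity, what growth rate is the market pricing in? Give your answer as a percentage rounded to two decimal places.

P = D₁/(r−g) ⇒ g = r − D₁/P = 0.091 − £2,970.00/£54,187.76 = 0.036191

3.62%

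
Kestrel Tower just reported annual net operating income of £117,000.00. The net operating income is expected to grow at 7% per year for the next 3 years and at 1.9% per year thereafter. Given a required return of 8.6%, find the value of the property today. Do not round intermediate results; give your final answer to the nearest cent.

£2042709.86

D_1 = 125190.00000
D_2 = 133953.30000
D_3 = 143330.03100
Terminal value at year 3: TV = D_3×(1+g_2)/(r−g_2) = 146053.30159/0.067 = 2179900.02372
P_0 = D_1/(1+r)^1 + D_2/(1+r)^2 + D_3/(1+r)^3 + TV/(1+r)^3
    = 115276.24309 + 113577.88224 + 111904.54327 + 1701951.18799 = 2042709.85660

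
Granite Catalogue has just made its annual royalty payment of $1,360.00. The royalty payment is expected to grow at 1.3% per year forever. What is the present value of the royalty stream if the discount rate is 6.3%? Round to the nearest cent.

$27553.60

D₁ = D₀ × (1 + g) = $1,360.00 × 1.013 = $1,377.6800
Growing perpetuity: P = D₁ / (r − g) = $1,377.6800 / (0.063 − 0.013) = $27,553.60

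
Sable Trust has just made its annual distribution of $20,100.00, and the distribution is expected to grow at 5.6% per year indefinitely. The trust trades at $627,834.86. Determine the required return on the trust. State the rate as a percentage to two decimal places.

8.98%

D₁ = $20,100.00 × 1.056 = $21,225.6000
P = D₁/(r − g) ⇒ r = D₁/P + g = $21,225.6000/$627,834.86 + 0.056 = 0.033808 + 0.056 = 0.089808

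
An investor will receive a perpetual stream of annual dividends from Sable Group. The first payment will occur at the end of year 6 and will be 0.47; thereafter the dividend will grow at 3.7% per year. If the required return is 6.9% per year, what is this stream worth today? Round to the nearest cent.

10.52

Value at end of year 5: C₁ / (r − g) = 0.47 / (0.069 − 0.037) = 14.6875
Discount to today: PV = 14.6875 / (1 + 0.069)^5 = 14.6875 / 1.396010 = 10.52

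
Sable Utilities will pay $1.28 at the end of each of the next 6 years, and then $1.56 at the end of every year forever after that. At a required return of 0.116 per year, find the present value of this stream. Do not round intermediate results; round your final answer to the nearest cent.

$12.28

PV of 6-year annuity: $1.28 × [1 − (1+0.116)^−6] / 0.116 = 5.32276
Perpetuity value at year 6: $1.56 / 0.116 = 13.44828
PV of perpetuity: 13.44828 / (1+0.116)^6 = 6.96116
Total PV = 5.32276 + 6.96116 = 12.28392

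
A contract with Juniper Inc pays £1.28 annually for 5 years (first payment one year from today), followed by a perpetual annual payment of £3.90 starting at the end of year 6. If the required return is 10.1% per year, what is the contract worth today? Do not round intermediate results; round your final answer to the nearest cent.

£28.71

PV of 5-year annuity: £1.28 × [1 − (1+0.101)^−5] / 0.101 = 4.83984
Perpetuity value at year 5: £3.90 / 0.101 = 38.61386
PV of perpetuity: 38.61386 / (1+0.101)^5 = 23.86748
Total PV = 4.83984 + 23.86748 = 28.70732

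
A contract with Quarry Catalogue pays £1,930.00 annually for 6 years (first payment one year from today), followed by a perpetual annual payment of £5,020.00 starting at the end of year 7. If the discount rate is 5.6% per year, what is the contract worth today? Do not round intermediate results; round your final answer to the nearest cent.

£74255.48

PV of 6-year annuity: £1,930.00 × [1 − (1+0.056)^−6] / 0.056 = 9610.88782
Perpetuity value at year 6: £5,020.00 / 0.056 = 89642.85714
PV of perpetuity: 89642.85714 / (1+0.056)^6 = 64644.58935
Total PV = 9610.88782 + 64644.58935 = 74255.47716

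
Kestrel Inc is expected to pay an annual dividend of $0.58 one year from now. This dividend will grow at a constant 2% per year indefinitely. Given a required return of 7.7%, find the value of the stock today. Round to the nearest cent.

$10.18

Growing perpetuity: P = D₁ / (r − g) = $0.5800 / (0.077 − 0.02) = $10.18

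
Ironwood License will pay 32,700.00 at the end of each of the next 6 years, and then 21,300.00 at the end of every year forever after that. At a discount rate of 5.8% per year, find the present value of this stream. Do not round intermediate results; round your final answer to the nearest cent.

PV of 6-year annuity: 32,700.00 × [1 − (1+0.058)^−6] / 0.058 = 161811.89365
Perpetuity value at year 6: 21,300.00 / 0.058 = 367241.37931
PV of perpetuity: 367241.37931 / (1+0.058)^6 = 261840.97152
Total PV = 161811.89365 + 261840.97152 = 423652.86517

423652.87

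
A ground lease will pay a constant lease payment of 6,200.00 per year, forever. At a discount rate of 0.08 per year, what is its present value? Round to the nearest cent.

Level perpetuity: PV = C / r = 6,200.00 / 0.08 = 77,500.00

77500.00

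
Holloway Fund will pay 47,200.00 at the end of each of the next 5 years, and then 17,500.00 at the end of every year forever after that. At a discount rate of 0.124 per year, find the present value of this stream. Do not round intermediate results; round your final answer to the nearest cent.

247138.42

PV of 5-year annuity: 47,200.00 × [1 − (1+0.124)^−5] / 0.124 = 168472.82561
Perpetuity value at year 5: 17,500.00 / 0.124 = 141129.03226
PV of perpetuity: 141129.03226 / (1+0.124)^5 = 78665.59056
Total PV = 168472.82561 + 78665.59056 = 247138.41617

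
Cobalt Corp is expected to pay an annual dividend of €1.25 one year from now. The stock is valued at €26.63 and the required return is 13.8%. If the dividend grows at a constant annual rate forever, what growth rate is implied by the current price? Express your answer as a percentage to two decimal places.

9.11%

P = D₁/(r−g) ⇒ g = r − D₁/P = 0.138 − €1.25/€26.63 = 0.091060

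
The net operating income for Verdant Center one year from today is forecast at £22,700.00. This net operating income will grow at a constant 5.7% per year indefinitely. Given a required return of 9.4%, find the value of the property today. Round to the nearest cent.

Growing perpetuity: P = D₁ / (r − g) = £22,700.0000 / (0.094 − 0.057) = £613,513.51

£613513.51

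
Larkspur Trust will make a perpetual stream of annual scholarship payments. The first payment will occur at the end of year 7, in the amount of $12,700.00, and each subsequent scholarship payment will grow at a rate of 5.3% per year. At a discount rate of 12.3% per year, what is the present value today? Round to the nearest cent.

$90453.87

Value at end of year 6: C₁ / (r − g) = $12,700.00 / (0.123 − 0.053) = $181,428.5714
Discount to today: PV = $181,428.5714 / (1 + 0.123)^6 = $181,428.5714 / 2.005758 = $90,453.87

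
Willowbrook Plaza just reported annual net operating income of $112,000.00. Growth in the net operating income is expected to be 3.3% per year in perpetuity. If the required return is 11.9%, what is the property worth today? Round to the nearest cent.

$1345302.33

D₁ = D₀ × (1 + g) = $112,000.00 × 1.033 = $115,696.0000
Growing perpetuity: P = D₁ / (r − g) = $115,696.0000 / (0.119 − 0.033) = $1,345,302.33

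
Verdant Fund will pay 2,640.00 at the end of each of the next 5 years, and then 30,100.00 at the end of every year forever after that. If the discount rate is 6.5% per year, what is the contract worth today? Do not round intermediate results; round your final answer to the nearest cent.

PV of 5-year annuity: 2,640.00 × [1 − (1+0.065)^−5] / 0.065 = 10970.99372
Perpetuity value at year 5: 30,100.00 / 0.065 = 463076.92308
PV of perpetuity: 463076.92308 / (1+0.065)^5 = 337990.97199
Total PV = 10970.99372 + 337990.97199 = 348961.96571

348961.97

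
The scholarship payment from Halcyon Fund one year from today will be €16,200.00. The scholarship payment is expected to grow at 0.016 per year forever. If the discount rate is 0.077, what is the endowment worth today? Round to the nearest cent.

€265573.77

Growing perpetuity: P = D₁ / (r − g) = €16,200.0000 / (0.077 − 0.016) = €265,573.77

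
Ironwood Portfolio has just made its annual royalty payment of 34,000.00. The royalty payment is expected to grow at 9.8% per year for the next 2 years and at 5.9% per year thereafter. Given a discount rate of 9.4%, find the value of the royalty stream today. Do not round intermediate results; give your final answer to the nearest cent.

1104652.81

D_1 = 37332.00000
D_2 = 40990.53600
Terminal value at year 2: TV = D_2×(1+g_2)/(r−g_2) = 43408.97762/0.035 = 1240256.50354
P_0 = D_1/(1+r)^1 + D_2/(1+r)^2 + TV/(1+r)^2
    = 34124.31444 + 34249.08342 + 1036279.40966 = 1104652.80752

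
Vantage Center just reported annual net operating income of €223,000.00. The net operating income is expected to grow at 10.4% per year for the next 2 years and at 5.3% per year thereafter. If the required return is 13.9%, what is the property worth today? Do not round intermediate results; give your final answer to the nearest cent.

D_1 = 246192.00000
D_2 = 271795.96800
Terminal value at year 2: TV = D_2×(1+g_2)/(r−g_2) = 286201.15430/0.086 = 3327920.39888
P_0 = D_1/(1+r)^1 + D_2/(1+r)^2 + TV/(1+r)^2
    = 216147.49781 + 209505.56416 + 2565225.10534 = 2990878.16730

€2990878.17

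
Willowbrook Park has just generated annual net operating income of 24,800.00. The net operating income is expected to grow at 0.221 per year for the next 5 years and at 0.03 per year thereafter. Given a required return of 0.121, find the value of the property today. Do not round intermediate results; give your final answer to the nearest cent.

D_1 = 30280.80000
D_2 = 36972.85680
D_3 = 45143.85815
D_4 = 55120.65080
D_5 = 67302.31463
Terminal value at year 5: TV = D_5×(1+g_2)/(r−g_2) = 69321.38407/0.091 = 761773.45133
P_0 = D_1/(1+r)^1 + D_2/(1+r)^2 + D_3/(1+r)^3 + D_4/(1+r)^4 + D_5/(1+r)^5 + TV/(1+r)^5
    = 27012.31044 + 29421.97239 + 32046.59080 + 34905.34109 + 38019.10925 + 430326.18164 = 591731.50560

591731.51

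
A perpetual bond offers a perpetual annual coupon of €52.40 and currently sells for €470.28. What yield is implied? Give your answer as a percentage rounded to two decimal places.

11.14%

P = C/r ⇒ r = C/P = €52.40/€470.28 = 0.111423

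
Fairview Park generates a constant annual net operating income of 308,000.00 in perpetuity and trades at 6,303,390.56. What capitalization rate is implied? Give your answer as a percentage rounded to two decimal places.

4.89%

P = C/r ⇒ r = C/P = 308,000.00/6,303,390.56 = 0.048863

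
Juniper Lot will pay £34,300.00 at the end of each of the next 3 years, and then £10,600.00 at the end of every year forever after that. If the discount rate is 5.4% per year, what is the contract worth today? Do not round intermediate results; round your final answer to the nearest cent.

PV of 3-year annuity: £34,300.00 × [1 − (1+0.054)^−3] / 0.054 = 92711.68522
Perpetuity value at year 3: £10,600.00 / 0.054 = 196296.29630
PV of perpetuity: 196296.29630 / (1+0.054)^3 = 167644.87171
Total PV = 92711.68522 + 167644.87171 = 260356.55693

£260356.56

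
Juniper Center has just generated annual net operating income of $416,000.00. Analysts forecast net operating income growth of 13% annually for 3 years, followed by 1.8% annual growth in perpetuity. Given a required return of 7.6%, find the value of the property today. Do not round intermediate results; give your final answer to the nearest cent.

D_1 = 470080.00000
D_2 = 531190.40000
D_3 = 600245.15200
Terminal value at year 3: TV = D_3×(1+g_2)/(r−g_2) = 611049.56474/0.058 = 10535337.32303
P_0 = D_1/(1+r)^1 + D_2/(1+r)^2 + D_3/(1+r)^3 + TV/(1+r)^3
    = 436877.32342 + 458802.39355 + 481827.79249 + 8456908.49573 = 9834416.00519

$9834416.01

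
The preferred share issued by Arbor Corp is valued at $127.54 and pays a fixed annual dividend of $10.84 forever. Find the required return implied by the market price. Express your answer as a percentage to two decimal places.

P = C/r ⇒ r = C/P = $10.84/$127.54 = 0.084993

8.50%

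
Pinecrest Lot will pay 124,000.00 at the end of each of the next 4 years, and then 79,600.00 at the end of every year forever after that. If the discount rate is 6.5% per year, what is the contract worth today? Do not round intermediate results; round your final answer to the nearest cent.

1376720.84

PV of 4-year annuity: 124,000.00 × [1 − (1+0.065)^−4] / 0.065 = 424799.02660
Perpetuity value at year 4: 79,600.00 / 0.065 = 1224615.38462
PV of perpetuity: 1224615.38462 / (1+0.065)^4 = 951921.81593
Total PV = 424799.02660 + 951921.81593 = 1376720.84253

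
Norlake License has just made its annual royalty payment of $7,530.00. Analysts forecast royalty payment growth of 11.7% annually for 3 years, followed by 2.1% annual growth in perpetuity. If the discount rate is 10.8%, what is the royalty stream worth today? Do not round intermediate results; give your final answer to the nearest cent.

$113499.23

D_1 = 8411.01000
D_2 = 9395.09817
D_3 = 10494.32466
Terminal value at year 3: TV = D_3×(1+g_2)/(r−g_2) = 10714.70547/0.087 = 123157.53418
P_0 = D_1/(1+r)^1 + D_2/(1+r)^2 + D_3/(1+r)^3 + TV/(1+r)^3
    = 7591.16426 + 7652.82534 + 7714.98728 + 90540.25302 = 113499.22990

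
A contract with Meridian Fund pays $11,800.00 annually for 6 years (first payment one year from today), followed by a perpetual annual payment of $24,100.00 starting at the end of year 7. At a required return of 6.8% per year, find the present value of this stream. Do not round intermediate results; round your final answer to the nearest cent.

PV of 6-year annuity: $11,800.00 × [1 − (1+0.068)^−6] / 0.068 = 56594.12677
Perpetuity value at year 6: $24,100.00 / 0.068 = 354411.76471
PV of perpetuity: 354411.76471 / (1+0.068)^6 = 238825.45494
Total PV = 56594.12677 + 238825.45494 = 295419.58171

$295419.58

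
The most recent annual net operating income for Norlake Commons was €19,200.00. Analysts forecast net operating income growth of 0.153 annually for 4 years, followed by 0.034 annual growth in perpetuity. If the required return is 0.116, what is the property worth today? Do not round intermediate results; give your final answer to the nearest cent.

€359227.22

D_1 = 22137.60000
D_2 = 25524.65280
D_3 = 29429.92468
D_4 = 33932.70315
Terminal value at year 4: TV = D_4×(1+g_2)/(r−g_2) = 35086.41506/0.082 = 427883.11051
P_0 = D_1/(1+r)^1 + D_2/(1+r)^2 + D_3/(1+r)^3 + D_4/(1+r)^4 + TV/(1+r)^4
    = 19836.55914 + 20494.22284 + 21173.69080 + 21875.68593 + 275847.06399 = 359227.22269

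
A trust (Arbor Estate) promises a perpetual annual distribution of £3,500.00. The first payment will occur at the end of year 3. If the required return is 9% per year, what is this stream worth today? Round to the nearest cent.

£32732.00

Value at end of year 2: C / r = £3,500.00 / 0.09 = £38,888.8889
Discount to today: PV = £38,888.8889 / (1 + 0.09)^2 = £38,888.8889 / 1.188100 = £32,732.00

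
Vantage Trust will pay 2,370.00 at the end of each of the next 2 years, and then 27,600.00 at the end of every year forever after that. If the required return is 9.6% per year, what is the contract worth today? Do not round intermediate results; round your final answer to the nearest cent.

PV of 2-year annuity: 2,370.00 × [1 − (1+0.096)^−2] / 0.096 = 4135.40945
Perpetuity value at year 2: 27,600.00 / 0.096 = 287500.00000
PV of perpetuity: 287500.00000 / (1+0.096)^2 = 239340.80132
Total PV = 4135.40945 + 239340.80132 = 243476.21077

243476.21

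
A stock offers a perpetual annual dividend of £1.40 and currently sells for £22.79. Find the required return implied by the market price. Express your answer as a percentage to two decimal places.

P = C/r ⇒ r = C/P = £1.40/£22.79 = 0.061430

6.14%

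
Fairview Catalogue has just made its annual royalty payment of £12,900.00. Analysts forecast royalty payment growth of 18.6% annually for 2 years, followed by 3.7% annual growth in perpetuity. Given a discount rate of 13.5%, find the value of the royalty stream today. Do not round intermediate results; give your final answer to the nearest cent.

D_1 = 15299.40000
D_2 = 18145.08840
Terminal value at year 2: TV = D_2×(1+g_2)/(r−g_2) = 18816.45667/0.098 = 192004.65991
P_0 = D_1/(1+r)^1 + D_2/(1+r)^2 + TV/(1+r)^2
    = 13479.64758 + 14085.34099 + 149045.90418 = 176610.89274

£176610.89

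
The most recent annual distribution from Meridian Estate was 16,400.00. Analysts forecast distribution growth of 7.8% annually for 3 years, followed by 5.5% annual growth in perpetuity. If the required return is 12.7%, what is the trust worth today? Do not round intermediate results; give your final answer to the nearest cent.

D_1 = 17679.20000
D_2 = 19058.17760
D_3 = 20544.71545
Terminal value at year 3: TV = D_3×(1+g_2)/(r−g_2) = 21674.67480/0.072 = 301037.15004
P_0 = D_1/(1+r)^1 + D_2/(1+r)^2 + D_3/(1+r)^3 + TV/(1+r)^3
    = 15686.95652 + 15004.91493 + 14352.52733 + 210304.39349 = 255348.79227

255348.79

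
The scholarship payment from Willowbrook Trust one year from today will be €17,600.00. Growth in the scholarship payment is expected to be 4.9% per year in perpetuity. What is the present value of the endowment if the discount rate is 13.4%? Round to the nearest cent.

Growing perpetuity: P = D₁ / (r − g) = €17,600.0000 / (0.134 − 0.049) = €207,058.82

€207058.82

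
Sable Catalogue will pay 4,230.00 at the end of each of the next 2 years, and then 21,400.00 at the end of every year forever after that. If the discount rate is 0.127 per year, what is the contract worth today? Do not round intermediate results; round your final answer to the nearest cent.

PV of 2-year annuity: 4,230.00 × [1 − (1+0.127)^−2] / 0.127 = 7083.69780
Perpetuity value at year 2: 21,400.00 / 0.127 = 168503.93701
PV of perpetuity: 168503.93701 / (1+0.127)^2 = 132666.78976
Total PV = 7083.69780 + 132666.78976 = 139750.48756

139750.49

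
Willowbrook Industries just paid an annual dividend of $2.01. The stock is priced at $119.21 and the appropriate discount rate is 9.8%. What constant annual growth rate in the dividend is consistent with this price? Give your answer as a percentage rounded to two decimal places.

7.98%

P = D₀(1+g)/(r−g) ⇒ P(r−g) = D₀(1+g) ⇒ g(P+D₀) = P·r − D₀
g = (P·r − D₀)/(P + D₀) = ($119.21×0.098 − $2.01) / ($119.21 + $2.01) = 0.079794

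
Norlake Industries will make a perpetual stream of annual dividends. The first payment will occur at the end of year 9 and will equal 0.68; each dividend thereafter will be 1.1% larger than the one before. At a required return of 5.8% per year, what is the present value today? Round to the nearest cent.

9.22

Value at end of year 8: C₁ / (r − g) = 0.68 / (0.058 − 0.011) = 14.4681
Discount to today: PV = 14.4681 / (1 + 0.058)^8 = 14.4681 / 1.569948 = 9.22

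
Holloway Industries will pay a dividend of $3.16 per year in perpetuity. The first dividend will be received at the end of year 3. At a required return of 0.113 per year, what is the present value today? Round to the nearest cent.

Value at end of year 2: C / r = $3.16 / 0.113 = $27.9646
Discount to today: PV = $27.9646 / (1 + 0.113)^2 = $27.9646 / 1.238769 = $22.57

$22.57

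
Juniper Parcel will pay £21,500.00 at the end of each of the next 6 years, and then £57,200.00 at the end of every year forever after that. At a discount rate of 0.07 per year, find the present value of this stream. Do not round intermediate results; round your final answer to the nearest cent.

PV of 6-year annuity: £21,500.00 × [1 − (1+0.07)^−6] / 0.07 = 102480.60268
Perpetuity value at year 6: £57,200.00 / 0.07 = 817142.85714
PV of perpetuity: 817142.85714 / (1+0.07)^6 = 544496.78860
Total PV = 102480.60268 + 544496.78860 = 646977.39129

£646977.39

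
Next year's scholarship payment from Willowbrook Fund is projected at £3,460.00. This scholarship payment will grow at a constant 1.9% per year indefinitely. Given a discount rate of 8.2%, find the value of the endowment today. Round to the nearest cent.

Growing perpetuity: P = D₁ / (r − g) = £3,460.0000 / (0.082 − 0.019) = £54,920.63

£54920.63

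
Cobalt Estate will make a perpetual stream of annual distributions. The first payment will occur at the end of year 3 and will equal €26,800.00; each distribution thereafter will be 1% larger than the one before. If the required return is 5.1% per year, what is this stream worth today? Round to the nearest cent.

€591759.86

Value at end of year 2: C₁ / (r − g) = €26,800.00 / (0.051 − 0.01) = €653,658.5366
Discount to today: PV = €653,658.5366 / (1 + 0.051)^2 = €653,658.5366 / 1.104601 = €591,759.86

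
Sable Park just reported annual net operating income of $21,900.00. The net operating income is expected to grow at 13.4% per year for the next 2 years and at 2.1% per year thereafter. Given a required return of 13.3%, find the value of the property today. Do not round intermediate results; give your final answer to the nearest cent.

D_1 = 24834.60000
D_2 = 28162.43640
Terminal value at year 2: TV = D_2×(1+g_2)/(r−g_2) = 28753.84756/0.112 = 256730.78183
P_0 = D_1/(1+r)^1 + D_2/(1+r)^2 + TV/(1+r)^2
    = 21919.32921 + 21938.67549 + 199994.53281 = 243852.53751

$243852.54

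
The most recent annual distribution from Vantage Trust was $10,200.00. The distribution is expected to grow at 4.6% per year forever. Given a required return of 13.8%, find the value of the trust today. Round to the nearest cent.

D₁ = D₀ × (1 + g) = $10,200.00 × 1.046 = $10,669.2000
Growing perpetuity: P = D₁ / (r − g) = $10,669.2000 / (0.138 − 0.046) = $115,969.57

$115969.57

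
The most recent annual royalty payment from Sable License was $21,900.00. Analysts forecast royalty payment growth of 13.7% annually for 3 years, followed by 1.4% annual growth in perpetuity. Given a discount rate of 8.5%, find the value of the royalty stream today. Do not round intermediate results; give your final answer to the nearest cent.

D_1 = 24900.30000
D_2 = 28311.64110
D_3 = 32190.33593
Terminal value at year 3: TV = D_3×(1+g_2)/(r−g_2) = 32641.00063/0.071 = 459732.40329
P_0 = D_1/(1+r)^1 + D_2/(1+r)^2 + D_3/(1+r)^3 + TV/(1+r)^3
    = 22949.58525 + 24049.47321 + 25202.07469 + 359928.22165 = 432129.35480

$432129.35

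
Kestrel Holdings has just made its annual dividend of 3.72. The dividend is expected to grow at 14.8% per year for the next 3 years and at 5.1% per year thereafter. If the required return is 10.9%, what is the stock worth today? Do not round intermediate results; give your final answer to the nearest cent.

86.74

D_1 = 4.27056
D_2 = 4.90260
D_3 = 5.62819
Terminal value at year 3: TV = D_3×(1+g_2)/(r−g_2) = 5.91523/0.058 = 101.98665
P_0 = D_1/(1+r)^1 + D_2/(1+r)^2 + D_3/(1+r)^3 + TV/(1+r)^3
    = 3.85082 + 3.98624 + 4.12643 + 74.77367 = 86.73716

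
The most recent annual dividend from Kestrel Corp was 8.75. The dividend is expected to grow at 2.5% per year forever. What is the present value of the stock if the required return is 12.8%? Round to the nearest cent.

87.08

D₁ = D₀ × (1 + g) = 8.75 × 1.025 = 8.9688
Growing perpetuity: P = D₁ / (r − g) = 8.9688 / (0.128 − 0.025) = 87.08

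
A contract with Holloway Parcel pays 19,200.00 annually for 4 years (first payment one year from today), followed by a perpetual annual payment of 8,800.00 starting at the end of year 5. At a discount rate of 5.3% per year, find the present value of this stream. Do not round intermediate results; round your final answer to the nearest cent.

202660.07

PV of 4-year annuity: 19,200.00 × [1 − (1+0.053)^−4] / 0.053 = 67610.46763
Perpetuity value at year 4: 8,800.00 / 0.053 = 166037.73585
PV of perpetuity: 166037.73585 / (1+0.053)^4 = 135049.60485
Total PV = 67610.46763 + 135049.60485 = 202660.07248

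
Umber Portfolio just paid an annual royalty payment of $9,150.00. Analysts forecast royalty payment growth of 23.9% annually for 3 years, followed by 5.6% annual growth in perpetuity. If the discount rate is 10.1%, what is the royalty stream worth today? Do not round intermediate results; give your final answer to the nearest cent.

$340926.35

D_1 = 11336.85000
D_2 = 14046.35715
D_3 = 17403.43651
Terminal value at year 3: TV = D_3×(1+g_2)/(r−g_2) = 18378.02895/0.045 = 408400.64341
P_0 = D_1/(1+r)^1 + D_2/(1+r)^2 + D_3/(1+r)^3 + TV/(1+r)^3
    = 10296.86649 + 11587.48190 + 13039.86383 + 306002.13789 = 340926.35011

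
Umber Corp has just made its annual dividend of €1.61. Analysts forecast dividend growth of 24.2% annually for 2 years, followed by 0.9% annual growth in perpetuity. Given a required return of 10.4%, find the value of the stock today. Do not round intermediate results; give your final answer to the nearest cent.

D_1 = 1.99962
D_2 = 2.48353
Terminal value at year 2: TV = D_2×(1+g_2)/(r−g_2) = 2.50588/0.095 = 26.37768
P_0 = D_1/(1+r)^1 + D_2/(1+r)^2 + TV/(1+r)^2
    = 1.81125 + 2.03766 + 21.64205 = 25.49096

€25.49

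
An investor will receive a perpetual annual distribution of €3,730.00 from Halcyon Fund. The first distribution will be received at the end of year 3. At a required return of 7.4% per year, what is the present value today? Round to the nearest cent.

€43698.70

Value at end of year 2: C / r = €3,730.00 / 0.074 = €50,405.4054
Discount to today: PV = €50,405.4054 / (1 + 0.074)^2 = €50,405.4054 / 1.153476 = €43,698.70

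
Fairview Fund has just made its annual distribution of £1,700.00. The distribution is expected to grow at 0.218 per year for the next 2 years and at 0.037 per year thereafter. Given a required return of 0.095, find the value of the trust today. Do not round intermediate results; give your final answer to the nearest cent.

£41601.10

D_1 = 2070.60000
D_2 = 2521.99080
Terminal value at year 2: TV = D_2×(1+g_2)/(r−g_2) = 2615.30446/0.058 = 45091.45620
P_0 = D_1/(1+r)^1 + D_2/(1+r)^2 + TV/(1+r)^2
    = 1890.95890 + 2103.36799 + 37606.76900 = 41601.09589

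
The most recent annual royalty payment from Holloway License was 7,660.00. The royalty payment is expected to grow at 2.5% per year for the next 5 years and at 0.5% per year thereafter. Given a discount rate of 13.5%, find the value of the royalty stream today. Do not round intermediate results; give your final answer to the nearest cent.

D_1 = 7851.50000
D_2 = 8047.78750
D_3 = 8248.98219
D_4 = 8455.20674
D_5 = 8666.58691
Terminal value at year 5: TV = D_5×(1+g_2)/(r−g_2) = 8709.91985/0.13 = 66999.38343
P_0 = D_1/(1+r)^1 + D_2/(1+r)^2 + D_3/(1+r)^3 + D_4/(1+r)^4 + D_5/(1+r)^5 + TV/(1+r)^5
    = 6917.62115 + 6247.19090 + 5641.73628 + 5094.96007 + 4601.17540 + 35570.62519 = 64073.30898

64073.31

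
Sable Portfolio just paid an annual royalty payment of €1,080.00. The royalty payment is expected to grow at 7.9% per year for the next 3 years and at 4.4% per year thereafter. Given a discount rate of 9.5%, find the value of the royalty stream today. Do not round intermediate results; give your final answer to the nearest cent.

€24299.43

D_1 = 1165.32000
D_2 = 1257.38028
D_3 = 1356.71332
Terminal value at year 3: TV = D_3×(1+g_2)/(r−g_2) = 1416.40871/0.051 = 27772.71977
P_0 = D_1/(1+r)^1 + D_2/(1+r)^2 + D_3/(1+r)^3 + TV/(1+r)^3
    = 1064.21918 + 1048.66894 + 1033.34593 + 21153.19898 = 24299.43302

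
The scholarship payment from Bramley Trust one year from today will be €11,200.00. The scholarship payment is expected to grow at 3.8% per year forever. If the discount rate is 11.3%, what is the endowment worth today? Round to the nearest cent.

Growing perpetuity: P = D₁ / (r − g) = €11,200.0000 / (0.113 − 0.038) = €149,333.33

€149333.33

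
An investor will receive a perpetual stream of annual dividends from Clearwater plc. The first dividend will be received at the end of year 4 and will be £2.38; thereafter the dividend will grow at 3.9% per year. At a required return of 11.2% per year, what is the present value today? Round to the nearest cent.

Value at end of year 3: C₁ / (r − g) = £2.38 / (0.112 − 0.039) = £32.6027
Discount to today: PV = £32.6027 / (1 + 0.112)^3 = £32.6027 / 1.375037 = £23.71

£23.71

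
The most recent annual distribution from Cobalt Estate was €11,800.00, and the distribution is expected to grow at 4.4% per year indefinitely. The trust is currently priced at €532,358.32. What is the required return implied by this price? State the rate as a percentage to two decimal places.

D₁ = €11,800.00 × 1.044 = €12,319.2000
P = D₁/(r − g) ⇒ r = D₁/P + g = €12,319.2000/€532,358.32 + 0.044 = 0.023141 + 0.044 = 0.067141

6.71%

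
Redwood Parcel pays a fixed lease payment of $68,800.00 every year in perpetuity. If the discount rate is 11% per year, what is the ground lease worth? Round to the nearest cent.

Level perpetuity: PV = C / r = $68,800.00 / 0.11 = $625,454.55

$625454.55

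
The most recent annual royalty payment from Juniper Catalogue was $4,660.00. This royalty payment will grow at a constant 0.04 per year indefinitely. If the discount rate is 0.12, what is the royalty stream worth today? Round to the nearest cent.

$60580.00

D₁ = D₀ × (1 + g) = $4,660.00 × 1.04 = $4,846.4000
Growing perpetuity: P = D₁ / (r − g) = $4,846.4000 / (0.12 − 0.04) = $60,580.00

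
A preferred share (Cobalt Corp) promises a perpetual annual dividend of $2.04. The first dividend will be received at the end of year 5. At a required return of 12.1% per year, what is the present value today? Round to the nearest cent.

$10.68

Value at end of year 4: C / r = $2.04 / 0.121 = $16.8595
Discount to today: PV = $16.8595 / (1 + 0.121)^4 = $16.8595 / 1.579147 = $10.68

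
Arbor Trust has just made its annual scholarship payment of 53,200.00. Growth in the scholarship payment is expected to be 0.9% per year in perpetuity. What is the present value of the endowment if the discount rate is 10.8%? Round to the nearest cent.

D₁ = D₀ × (1 + g) = 53,200.00 × 1.009 = 53,678.8000
Growing perpetuity: P = D₁ / (r − g) = 53,678.8000 / (0.108 − 0.009) = 542,210.10

542210.10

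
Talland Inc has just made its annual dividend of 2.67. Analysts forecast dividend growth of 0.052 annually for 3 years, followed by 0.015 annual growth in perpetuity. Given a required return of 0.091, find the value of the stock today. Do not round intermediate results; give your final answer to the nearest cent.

39.42

D_1 = 2.80884
D_2 = 2.95490
D_3 = 3.10855
Terminal value at year 3: TV = D_3×(1+g_2)/(r−g_2) = 3.15518/0.076 = 41.51556
P_0 = D_1/(1+r)^1 + D_2/(1+r)^2 + D_3/(1+r)^3 + TV/(1+r)^3
    = 2.57456 + 2.48252 + 2.39378 + 31.96956 = 39.42042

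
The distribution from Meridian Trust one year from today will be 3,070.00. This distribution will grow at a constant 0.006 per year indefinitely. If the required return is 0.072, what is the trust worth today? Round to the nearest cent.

Growing perpetuity: P = D₁ / (r − g) = 3,070.0000 / (0.072 − 0.006) = 46,515.15

46515.15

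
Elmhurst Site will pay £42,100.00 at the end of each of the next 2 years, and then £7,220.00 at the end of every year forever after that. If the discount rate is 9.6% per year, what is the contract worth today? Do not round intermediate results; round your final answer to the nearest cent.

£136070.39

PV of 2-year annuity: £42,100.00 × [1 − (1+0.096)^−2] / 0.096 = 73460.22697
Perpetuity value at year 2: £7,220.00 / 0.096 = 75208.33333
PV of perpetuity: 75208.33333 / (1+0.096)^2 = 62610.16614
Total PV = 73460.22697 + 62610.16614 = 136070.39311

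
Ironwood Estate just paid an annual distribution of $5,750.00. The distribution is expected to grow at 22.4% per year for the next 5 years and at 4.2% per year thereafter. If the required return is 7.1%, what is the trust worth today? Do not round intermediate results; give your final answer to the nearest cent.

$446491.81

D_1 = 7038.00000
D_2 = 8614.51200
D_3 = 10544.16269
D_4 = 12906.05513
D_5 = 15797.01148
Terminal value at year 5: TV = D_5×(1+g_2)/(r−g_2) = 16460.48596/0.029 = 567602.96419
P_0 = D_1/(1+r)^1 + D_2/(1+r)^2 + D_3/(1+r)^3 + D_4/(1+r)^4 + D_5/(1+r)^5 + TV/(1+r)^5
    = 6571.42857 + 7510.20408 + 8583.09038 + 9809.24615 + 11210.56703 + 402807.27037 = 446491.80657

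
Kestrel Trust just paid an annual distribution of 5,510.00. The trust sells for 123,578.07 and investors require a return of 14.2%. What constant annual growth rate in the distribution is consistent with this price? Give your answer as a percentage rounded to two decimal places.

P = D₀(1+g)/(r−g) ⇒ P(r−g) = D₀(1+g) ⇒ g(P+D₀) = P·r − D₀
g = (P·r − D₀)/(P + D₀) = (123,578.07×0.142 − 5,510.00) / (123,578.07 + 5,510.00) = 0.093255

9.33%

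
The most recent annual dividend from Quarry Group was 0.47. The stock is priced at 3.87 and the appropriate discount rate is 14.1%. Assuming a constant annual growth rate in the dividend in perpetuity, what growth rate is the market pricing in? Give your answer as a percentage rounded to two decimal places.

P = D₀(1+g)/(r−g) ⇒ P(r−g) = D₀(1+g) ⇒ g(P+D₀) = P·r − D₀
g = (P·r − D₀)/(P + D₀) = (3.87×0.141 − 0.47) / (3.87 + 0.47) = 0.017435

1.74%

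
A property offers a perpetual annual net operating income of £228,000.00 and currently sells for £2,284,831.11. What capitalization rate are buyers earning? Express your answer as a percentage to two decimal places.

P = C/r ⇒ r = C/P = £228,000.00/£2,284,831.11 = 0.099789

9.98%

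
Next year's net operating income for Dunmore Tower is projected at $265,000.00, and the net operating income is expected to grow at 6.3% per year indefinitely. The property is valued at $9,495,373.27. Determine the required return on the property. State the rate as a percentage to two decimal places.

P = D₁/(r − g) ⇒ r = D₁/P + g = $265,000.0000/$9,495,373.27 + 0.063 = 0.027908 + 0.063 = 0.090908

9.09%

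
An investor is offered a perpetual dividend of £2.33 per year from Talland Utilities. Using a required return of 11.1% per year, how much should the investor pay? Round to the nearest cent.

Level perpetuity: PV = C / r = £2.33 / 0.111 = £20.99

£20.99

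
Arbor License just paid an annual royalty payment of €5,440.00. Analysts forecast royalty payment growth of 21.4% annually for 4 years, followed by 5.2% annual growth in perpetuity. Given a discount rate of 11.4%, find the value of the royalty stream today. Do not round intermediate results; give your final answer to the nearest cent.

€157285.49

D_1 = 6604.16000
D_2 = 8017.45024
D_3 = 9733.18459
D_4 = 11816.08609
Terminal value at year 4: TV = D_4×(1+g_2)/(r−g_2) = 12430.52257/0.062 = 200492.29953
P_0 = D_1/(1+r)^1 + D_2/(1+r)^2 + D_3/(1+r)^3 + D_4/(1+r)^4 + TV/(1+r)^4
    = 5928.33034 + 6460.49644 + 7040.43328 + 7672.42909 + 130183.79682 = 157285.48598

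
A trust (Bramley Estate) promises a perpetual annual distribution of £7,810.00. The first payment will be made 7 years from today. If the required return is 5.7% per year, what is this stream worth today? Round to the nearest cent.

Value at end of year 6: C / r = £7,810.00 / 0.057 = £137,017.5439
Discount to today: PV = £137,017.5439 / (1 + 0.057)^6 = £137,017.5439 / 1.394601 = £98,248.57

£98248.57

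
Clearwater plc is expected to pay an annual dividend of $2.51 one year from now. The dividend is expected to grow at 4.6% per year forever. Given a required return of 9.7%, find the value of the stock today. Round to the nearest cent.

$49.22

Growing perpetuity: P = D₁ / (r − g) = $2.5100 / (0.097 − 0.046) = $49.22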